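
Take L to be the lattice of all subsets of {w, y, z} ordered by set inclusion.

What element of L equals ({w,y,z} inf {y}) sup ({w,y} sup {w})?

{w,y}

{w,y,z} ∧ {y} = {y}
{w,y} ∨ {w} = {w,y}
{y} ∨ {w,y} = {w,y}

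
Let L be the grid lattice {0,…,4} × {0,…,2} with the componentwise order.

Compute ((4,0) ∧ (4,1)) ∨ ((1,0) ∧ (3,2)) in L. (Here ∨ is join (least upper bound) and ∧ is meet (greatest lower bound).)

(4,0) ∧ (4,1) = (4,0)
(1,0) ∧ (3,2) = (1,0)
(4,0) ∨ (1,0) = (4,0)

(4,0)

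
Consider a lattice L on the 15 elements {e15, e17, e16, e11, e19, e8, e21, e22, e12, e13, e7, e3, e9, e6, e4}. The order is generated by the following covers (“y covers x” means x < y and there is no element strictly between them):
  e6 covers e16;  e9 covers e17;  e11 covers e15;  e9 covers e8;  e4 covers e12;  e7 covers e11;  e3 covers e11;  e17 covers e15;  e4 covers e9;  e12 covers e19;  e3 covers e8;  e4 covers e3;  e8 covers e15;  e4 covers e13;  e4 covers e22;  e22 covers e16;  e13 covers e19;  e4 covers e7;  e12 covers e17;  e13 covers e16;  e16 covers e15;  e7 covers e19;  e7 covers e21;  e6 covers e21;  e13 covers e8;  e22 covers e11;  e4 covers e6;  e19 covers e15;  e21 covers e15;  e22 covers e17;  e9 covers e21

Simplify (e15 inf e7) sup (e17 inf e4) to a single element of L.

e17

e15 ∧ e7 = e15
e17 ∧ e4 = e17
e15 ∨ e17 = e17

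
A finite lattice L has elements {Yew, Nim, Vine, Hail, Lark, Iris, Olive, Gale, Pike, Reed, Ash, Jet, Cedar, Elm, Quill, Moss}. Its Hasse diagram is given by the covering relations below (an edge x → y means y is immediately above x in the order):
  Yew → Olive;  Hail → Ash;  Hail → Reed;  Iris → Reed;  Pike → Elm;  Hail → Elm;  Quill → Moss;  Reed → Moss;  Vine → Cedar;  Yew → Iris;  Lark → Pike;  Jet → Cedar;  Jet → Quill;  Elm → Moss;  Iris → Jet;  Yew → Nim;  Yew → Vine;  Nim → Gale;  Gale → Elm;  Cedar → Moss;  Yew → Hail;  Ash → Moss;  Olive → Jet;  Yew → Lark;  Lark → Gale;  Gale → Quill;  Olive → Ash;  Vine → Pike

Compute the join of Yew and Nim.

Nim

Common upper bounds of {Yew, Nim}: Elm, Gale, Moss, Nim, Quill.
The least among these is Nim.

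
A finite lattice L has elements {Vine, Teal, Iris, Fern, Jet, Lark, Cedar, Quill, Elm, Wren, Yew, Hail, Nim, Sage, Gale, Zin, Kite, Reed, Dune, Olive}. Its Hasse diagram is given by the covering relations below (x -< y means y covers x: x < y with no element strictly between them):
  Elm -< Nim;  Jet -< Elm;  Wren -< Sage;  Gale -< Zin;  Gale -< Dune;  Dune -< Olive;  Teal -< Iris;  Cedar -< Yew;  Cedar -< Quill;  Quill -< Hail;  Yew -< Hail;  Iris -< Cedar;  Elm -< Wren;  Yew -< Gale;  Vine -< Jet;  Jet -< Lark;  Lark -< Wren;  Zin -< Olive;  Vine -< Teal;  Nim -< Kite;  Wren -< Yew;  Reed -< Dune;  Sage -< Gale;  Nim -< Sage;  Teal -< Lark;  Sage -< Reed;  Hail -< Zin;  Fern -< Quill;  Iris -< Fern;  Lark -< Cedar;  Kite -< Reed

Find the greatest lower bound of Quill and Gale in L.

Cedar

Common lower bounds of {Quill, Gale}: Cedar, Iris, Jet, Lark, Teal, Vine.
The greatest among these is Cedar.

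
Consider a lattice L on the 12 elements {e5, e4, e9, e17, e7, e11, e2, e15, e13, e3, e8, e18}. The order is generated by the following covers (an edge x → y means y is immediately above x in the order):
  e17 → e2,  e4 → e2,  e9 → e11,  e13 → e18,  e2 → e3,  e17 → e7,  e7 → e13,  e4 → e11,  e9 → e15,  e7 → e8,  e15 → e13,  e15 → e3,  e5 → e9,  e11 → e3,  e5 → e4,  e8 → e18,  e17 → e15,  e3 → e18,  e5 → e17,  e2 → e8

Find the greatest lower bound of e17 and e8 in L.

Common lower bounds of {e17, e8}: e17, e5.
The greatest among these is e17.

e17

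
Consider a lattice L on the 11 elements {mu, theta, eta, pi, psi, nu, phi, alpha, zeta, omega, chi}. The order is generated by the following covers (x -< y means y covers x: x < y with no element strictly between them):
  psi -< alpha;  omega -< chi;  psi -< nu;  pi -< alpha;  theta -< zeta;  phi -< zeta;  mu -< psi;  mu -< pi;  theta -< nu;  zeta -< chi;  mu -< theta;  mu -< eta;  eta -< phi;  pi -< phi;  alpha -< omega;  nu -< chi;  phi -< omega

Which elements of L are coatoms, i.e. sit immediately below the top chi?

The coatoms are exactly the elements covered by chi: nu, omega, zeta.

nu, omega, zeta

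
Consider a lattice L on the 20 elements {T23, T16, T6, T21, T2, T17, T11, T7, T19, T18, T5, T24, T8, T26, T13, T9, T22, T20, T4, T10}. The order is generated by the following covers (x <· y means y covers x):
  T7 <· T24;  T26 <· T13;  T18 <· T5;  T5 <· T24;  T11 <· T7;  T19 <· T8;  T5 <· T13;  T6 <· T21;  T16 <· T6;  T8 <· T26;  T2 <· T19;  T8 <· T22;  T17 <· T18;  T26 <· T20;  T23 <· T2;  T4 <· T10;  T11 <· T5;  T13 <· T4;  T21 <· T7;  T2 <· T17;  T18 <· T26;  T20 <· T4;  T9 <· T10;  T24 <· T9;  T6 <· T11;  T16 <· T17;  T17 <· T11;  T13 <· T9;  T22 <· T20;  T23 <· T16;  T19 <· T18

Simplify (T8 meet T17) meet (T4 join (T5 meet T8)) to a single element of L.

T8 ∧ T17 = T2
T5 ∧ T8 = T19
T4 ∨ T19 = T4
T2 ∧ T4 = T2

T2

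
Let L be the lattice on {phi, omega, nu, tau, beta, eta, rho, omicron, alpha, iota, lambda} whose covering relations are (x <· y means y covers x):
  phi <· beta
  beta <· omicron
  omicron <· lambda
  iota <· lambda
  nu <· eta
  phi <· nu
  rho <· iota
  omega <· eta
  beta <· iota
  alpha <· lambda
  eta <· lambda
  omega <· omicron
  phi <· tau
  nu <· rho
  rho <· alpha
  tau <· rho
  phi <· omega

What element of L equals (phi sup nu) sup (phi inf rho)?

nu

phi ∨ nu = nu
phi ∧ rho = phi
nu ∨ phi = nu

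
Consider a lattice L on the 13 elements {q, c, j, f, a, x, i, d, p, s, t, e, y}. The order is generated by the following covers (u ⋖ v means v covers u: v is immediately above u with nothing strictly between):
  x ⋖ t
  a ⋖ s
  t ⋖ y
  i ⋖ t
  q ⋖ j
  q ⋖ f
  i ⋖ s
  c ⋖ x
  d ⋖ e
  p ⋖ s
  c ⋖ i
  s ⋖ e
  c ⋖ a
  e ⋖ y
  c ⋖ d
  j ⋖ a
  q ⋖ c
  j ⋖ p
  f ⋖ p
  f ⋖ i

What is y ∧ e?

Common lower bounds of {y, e}: a, c, d, e, f, i, j, p, q, s.
The greatest among these is e.

e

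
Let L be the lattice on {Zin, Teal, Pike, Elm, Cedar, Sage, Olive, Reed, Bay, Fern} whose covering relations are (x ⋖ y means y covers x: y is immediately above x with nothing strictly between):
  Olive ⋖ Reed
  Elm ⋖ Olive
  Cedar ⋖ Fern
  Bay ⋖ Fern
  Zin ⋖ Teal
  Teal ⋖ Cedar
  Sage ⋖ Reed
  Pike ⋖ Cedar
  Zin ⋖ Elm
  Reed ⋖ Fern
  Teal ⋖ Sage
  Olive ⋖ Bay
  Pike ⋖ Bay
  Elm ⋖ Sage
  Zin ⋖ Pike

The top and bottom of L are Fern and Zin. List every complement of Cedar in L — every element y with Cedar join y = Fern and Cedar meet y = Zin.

Elm, Olive

Need y with Cedar ∨ y = Fern and Cedar ∧ y = Zin.
Checking each element gives: Elm, Olive.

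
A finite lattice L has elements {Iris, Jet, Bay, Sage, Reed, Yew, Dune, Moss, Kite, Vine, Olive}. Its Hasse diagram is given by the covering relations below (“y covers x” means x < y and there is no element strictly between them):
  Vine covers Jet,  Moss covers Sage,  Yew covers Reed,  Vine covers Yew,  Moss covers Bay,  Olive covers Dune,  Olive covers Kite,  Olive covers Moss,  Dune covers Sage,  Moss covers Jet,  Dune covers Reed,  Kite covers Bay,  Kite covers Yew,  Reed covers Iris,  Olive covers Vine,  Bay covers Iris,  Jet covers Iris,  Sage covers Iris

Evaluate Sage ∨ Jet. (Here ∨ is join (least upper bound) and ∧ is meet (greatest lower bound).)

Sage ∨ Jet = Moss

Moss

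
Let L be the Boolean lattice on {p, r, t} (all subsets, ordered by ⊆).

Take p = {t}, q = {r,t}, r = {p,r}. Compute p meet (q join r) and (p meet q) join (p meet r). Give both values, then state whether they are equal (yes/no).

q join r = {p,r,t}, so p meet (q join r) = {t} meet {p,r,t} = {t}.
p meet q = {t} and p meet r = ∅, so (p meet q) join (p meet r) = {t} join ∅ = {t}.
Equal: yes.

{t}; {t}; yes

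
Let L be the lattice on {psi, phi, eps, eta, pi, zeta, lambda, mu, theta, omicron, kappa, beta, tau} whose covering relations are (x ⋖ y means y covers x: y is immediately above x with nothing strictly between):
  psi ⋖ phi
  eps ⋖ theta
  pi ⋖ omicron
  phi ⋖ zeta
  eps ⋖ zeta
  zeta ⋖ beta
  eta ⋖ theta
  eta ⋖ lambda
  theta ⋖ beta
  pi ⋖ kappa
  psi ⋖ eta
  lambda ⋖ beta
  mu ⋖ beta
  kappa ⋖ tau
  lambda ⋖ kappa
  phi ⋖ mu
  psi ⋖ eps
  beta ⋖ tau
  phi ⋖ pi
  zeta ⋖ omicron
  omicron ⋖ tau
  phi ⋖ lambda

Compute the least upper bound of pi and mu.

tau

Common upper bounds of {pi, mu}: tau.
The least among these is tau.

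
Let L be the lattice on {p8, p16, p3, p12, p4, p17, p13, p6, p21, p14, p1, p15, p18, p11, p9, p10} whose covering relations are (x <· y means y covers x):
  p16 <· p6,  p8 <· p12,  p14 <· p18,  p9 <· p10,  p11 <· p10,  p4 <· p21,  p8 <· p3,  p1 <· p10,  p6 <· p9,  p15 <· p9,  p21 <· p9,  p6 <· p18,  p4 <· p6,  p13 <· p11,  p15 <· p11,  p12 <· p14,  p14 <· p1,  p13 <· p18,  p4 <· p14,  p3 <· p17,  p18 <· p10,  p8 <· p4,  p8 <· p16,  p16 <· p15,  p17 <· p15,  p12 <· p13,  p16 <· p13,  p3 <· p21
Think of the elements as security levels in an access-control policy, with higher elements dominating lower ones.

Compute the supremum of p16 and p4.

Common upper bounds of {p16, p4}: p10, p18, p6, p9.
The least among these is p6.

p6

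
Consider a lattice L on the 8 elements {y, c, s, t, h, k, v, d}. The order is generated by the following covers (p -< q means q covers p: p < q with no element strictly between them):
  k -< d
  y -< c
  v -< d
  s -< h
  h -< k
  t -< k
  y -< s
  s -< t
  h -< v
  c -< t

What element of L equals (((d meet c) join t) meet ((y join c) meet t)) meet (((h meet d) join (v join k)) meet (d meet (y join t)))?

d ∧ c = c
c ∨ t = t
y ∨ c = c
c ∧ t = c
t ∧ c = c
h ∧ d = h
v ∨ k = d
h ∨ d = d
y ∨ t = t
d ∧ t = t
d ∧ t = t
c ∧ t = c

c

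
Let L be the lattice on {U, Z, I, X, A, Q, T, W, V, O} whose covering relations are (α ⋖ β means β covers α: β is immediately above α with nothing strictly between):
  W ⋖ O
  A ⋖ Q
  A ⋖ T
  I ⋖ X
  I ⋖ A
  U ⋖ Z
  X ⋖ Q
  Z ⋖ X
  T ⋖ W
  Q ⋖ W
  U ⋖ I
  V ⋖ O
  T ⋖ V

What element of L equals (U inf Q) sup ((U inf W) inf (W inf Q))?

U ∧ Q = U
U ∧ W = U
W ∧ Q = Q
U ∧ Q = U
U ∨ U = U

U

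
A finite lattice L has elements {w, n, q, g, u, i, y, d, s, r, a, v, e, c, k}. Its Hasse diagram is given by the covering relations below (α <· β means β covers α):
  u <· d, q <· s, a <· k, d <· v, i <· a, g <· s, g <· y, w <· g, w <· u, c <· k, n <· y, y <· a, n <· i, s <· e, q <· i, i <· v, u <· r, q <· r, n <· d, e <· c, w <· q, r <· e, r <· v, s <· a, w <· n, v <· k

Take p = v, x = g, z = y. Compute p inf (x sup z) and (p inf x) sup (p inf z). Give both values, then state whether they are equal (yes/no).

n; n; yes

x sup z = y, so p inf (x sup z) = v inf y = n.
p inf x = w and p inf z = n, so (p inf x) sup (p inf z) = w sup n = n.
Equal: yes.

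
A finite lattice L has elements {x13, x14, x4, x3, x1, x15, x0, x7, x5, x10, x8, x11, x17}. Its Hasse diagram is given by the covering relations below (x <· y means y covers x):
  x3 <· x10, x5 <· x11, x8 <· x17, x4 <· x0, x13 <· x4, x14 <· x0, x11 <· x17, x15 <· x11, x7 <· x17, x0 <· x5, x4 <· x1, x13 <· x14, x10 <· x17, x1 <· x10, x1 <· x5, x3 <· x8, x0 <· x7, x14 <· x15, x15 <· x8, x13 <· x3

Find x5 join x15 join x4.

x11

Common upper bounds of {x5, x15, x4}: x11, x17.
The least among these is x11.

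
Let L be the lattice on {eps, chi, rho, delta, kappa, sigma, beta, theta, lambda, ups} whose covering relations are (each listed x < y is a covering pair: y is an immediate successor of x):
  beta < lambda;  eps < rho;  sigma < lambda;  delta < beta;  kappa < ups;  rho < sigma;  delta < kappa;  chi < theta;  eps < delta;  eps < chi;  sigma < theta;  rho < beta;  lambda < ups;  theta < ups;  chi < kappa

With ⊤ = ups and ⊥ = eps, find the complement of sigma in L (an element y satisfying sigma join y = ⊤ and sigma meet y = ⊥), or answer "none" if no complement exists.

kappa

Need y with sigma ∨ y = ups and sigma ∧ y = eps.
Checking each element gives: kappa.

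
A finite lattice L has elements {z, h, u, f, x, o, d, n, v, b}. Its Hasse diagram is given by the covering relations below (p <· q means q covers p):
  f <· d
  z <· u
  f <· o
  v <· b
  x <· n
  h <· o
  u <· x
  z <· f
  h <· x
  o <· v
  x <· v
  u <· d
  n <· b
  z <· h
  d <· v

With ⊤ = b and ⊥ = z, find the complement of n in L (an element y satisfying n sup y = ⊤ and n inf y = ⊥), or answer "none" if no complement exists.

f

Need y with n ∨ y = b and n ∧ y = z.
Checking each element gives: f.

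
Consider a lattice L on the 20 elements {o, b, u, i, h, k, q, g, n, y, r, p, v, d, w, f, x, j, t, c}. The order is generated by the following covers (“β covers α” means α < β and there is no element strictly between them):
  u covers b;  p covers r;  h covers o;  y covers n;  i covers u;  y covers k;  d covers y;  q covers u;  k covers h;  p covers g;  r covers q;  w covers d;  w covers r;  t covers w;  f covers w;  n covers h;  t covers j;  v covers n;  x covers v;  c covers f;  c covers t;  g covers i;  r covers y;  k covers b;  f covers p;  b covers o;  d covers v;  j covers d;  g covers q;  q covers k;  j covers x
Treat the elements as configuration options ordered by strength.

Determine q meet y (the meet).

k

Common lower bounds of {q, y}: b, h, k, o.
The greatest among these is k.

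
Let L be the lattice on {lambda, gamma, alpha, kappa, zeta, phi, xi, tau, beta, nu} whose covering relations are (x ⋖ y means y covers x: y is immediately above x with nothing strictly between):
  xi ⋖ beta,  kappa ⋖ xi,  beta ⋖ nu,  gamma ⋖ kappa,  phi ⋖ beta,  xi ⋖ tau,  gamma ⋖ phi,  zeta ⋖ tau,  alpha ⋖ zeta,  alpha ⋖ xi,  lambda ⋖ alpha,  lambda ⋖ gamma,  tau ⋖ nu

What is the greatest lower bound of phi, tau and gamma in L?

gamma

Common lower bounds of {phi, tau, gamma}: gamma, lambda.
The greatest among these is gamma.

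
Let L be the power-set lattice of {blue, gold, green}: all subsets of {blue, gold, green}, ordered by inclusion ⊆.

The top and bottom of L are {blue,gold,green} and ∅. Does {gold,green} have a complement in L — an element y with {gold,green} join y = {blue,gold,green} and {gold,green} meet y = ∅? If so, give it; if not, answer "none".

{blue}

Need y with {gold,green} ∨ y = {blue,gold,green} and {gold,green} ∧ y = ∅.
Checking each element gives: {blue}.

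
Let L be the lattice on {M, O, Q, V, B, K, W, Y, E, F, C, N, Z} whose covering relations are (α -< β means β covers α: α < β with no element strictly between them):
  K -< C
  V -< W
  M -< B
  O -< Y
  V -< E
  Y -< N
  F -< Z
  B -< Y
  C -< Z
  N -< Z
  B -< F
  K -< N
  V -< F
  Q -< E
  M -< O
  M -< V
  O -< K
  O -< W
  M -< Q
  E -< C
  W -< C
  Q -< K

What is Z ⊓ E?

E

Common lower bounds of {Z, E}: E, M, Q, V.
The greatest among these is E.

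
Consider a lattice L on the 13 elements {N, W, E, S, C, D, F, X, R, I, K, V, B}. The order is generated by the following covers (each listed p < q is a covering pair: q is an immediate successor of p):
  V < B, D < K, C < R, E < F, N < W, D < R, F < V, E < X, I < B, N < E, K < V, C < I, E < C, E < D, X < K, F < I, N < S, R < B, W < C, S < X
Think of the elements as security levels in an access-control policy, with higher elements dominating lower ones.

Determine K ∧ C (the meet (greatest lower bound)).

E

Common lower bounds of {K, C}: E, N.
The greatest among these is E.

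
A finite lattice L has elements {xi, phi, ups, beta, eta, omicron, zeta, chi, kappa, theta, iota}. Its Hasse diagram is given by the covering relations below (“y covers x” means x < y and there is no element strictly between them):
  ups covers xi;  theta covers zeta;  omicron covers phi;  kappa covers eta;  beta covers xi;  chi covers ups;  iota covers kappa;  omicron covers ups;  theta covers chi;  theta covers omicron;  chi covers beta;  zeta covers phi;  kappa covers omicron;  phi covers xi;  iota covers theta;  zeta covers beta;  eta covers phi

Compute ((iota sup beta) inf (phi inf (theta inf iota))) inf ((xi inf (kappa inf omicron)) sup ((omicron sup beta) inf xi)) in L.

iota ∨ beta = iota
theta ∧ iota = theta
phi ∧ theta = phi
iota ∧ phi = phi
kappa ∧ omicron = omicron
xi ∧ omicron = xi
omicron ∨ beta = theta
theta ∧ xi = xi
xi ∨ xi = xi
phi ∧ xi = xi

xi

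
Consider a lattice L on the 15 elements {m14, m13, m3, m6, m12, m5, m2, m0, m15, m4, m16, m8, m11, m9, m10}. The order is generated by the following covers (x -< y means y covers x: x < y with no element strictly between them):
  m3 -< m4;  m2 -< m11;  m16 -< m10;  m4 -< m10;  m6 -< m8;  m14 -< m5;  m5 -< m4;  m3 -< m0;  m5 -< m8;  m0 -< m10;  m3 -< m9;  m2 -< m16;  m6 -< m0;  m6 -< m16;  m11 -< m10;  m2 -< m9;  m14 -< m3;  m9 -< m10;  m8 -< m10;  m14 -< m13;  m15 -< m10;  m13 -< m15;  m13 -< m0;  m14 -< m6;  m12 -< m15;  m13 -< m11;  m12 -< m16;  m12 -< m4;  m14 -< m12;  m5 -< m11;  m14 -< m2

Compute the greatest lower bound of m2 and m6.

m14

Common lower bounds of {m2, m6}: m14.
The greatest among these is m14.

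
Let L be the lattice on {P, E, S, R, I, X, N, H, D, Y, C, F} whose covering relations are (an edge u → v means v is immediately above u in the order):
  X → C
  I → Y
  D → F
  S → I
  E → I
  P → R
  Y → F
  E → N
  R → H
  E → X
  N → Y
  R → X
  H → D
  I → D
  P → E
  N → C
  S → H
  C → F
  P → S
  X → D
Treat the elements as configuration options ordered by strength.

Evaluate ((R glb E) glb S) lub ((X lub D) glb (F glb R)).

R ∧ E = P
P ∧ S = P
X ∨ D = D
F ∧ R = R
D ∧ R = R
P ∨ R = R

R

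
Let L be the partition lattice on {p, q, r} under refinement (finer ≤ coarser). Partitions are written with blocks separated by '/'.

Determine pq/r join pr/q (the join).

pqr

Common upper bounds of {pq/r, pr/q}: pqr.
The least among these is pqr.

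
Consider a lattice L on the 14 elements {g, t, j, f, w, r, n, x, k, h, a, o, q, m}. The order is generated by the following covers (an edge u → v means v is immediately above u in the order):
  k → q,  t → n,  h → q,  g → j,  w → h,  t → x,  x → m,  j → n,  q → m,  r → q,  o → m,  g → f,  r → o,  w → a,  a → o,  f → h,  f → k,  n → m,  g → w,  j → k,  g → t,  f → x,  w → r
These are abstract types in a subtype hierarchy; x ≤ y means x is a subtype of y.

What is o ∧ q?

r

Common lower bounds of {o, q}: g, r, w.
The greatest among these is r.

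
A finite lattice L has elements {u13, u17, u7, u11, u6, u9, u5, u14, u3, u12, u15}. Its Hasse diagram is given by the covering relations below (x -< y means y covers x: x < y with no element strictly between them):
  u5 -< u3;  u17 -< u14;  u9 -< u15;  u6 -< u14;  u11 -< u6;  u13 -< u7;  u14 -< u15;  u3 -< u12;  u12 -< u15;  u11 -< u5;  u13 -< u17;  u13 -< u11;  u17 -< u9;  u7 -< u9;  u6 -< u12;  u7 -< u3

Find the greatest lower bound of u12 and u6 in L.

Common lower bounds of {u12, u6}: u11, u13, u6.
The greatest among these is u6.

u6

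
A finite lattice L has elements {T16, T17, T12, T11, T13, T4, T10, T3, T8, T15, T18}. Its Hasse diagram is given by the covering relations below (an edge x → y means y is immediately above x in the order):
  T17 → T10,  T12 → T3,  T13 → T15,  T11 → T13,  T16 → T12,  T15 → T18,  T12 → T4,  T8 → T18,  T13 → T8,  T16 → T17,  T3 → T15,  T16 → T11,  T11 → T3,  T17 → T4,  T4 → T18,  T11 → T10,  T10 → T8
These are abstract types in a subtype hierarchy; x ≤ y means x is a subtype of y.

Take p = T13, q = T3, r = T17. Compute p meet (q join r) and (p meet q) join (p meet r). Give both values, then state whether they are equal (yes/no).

T13; T11; no

q join r = T18, so p meet (q join r) = T13 meet T18 = T13.
p meet q = T11 and p meet r = T16, so (p meet q) join (p meet r) = T11 join T16 = T11.
Equal: no.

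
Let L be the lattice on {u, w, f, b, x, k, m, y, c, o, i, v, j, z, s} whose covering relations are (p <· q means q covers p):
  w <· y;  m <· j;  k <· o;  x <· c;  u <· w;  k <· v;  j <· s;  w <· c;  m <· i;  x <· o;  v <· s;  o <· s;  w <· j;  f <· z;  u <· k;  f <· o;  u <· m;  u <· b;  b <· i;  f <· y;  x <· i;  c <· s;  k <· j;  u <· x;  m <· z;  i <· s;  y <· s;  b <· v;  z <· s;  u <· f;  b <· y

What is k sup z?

Common upper bounds of {k, z}: s.
The least among these is s.

s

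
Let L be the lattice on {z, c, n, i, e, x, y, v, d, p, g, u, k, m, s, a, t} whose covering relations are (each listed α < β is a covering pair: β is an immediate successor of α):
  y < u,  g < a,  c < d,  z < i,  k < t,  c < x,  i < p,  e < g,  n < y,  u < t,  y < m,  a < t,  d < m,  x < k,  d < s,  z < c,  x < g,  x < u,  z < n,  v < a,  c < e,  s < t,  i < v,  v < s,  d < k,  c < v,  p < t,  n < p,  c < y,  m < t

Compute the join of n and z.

n

Common upper bounds of {n, z}: m, n, p, t, u, y.
The least among these is n.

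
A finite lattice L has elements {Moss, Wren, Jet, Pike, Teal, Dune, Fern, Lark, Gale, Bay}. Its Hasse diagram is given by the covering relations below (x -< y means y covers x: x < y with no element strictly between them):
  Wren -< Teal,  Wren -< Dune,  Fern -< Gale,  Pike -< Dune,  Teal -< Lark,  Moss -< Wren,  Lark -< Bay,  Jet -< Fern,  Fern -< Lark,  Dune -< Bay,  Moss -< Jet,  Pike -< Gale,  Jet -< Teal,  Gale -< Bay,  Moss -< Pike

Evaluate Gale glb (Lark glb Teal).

Jet

Lark ∧ Teal = Teal
Gale ∧ Teal = Jet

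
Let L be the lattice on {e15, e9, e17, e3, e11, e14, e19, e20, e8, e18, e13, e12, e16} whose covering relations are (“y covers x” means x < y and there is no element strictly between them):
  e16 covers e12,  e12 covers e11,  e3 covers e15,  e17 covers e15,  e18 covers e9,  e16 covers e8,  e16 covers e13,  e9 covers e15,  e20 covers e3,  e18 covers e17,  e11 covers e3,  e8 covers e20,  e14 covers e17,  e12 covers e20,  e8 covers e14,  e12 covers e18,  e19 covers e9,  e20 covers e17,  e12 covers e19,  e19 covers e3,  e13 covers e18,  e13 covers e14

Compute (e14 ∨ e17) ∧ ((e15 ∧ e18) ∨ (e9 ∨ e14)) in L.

e14

e14 ∨ e17 = e14
e15 ∧ e18 = e15
e9 ∨ e14 = e13
e15 ∨ e13 = e13
e14 ∧ e13 = e14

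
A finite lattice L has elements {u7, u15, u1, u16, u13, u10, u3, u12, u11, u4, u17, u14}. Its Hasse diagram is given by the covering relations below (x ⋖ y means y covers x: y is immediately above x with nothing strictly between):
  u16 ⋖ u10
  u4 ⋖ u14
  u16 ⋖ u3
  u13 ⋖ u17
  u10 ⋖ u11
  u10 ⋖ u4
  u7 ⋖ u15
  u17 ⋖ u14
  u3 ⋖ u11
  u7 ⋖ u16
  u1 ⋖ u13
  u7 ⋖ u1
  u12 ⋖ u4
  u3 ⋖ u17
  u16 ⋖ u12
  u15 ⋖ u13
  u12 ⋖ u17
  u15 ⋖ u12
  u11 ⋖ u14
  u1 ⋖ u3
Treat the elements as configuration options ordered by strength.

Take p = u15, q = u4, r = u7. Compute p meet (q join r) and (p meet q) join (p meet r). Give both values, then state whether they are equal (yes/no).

q join r = u4, so p meet (q join r) = u15 meet u4 = u15.
p meet q = u15 and p meet r = u7, so (p meet q) join (p meet r) = u15 join u7 = u15.
Equal: yes.

u15; u15; yes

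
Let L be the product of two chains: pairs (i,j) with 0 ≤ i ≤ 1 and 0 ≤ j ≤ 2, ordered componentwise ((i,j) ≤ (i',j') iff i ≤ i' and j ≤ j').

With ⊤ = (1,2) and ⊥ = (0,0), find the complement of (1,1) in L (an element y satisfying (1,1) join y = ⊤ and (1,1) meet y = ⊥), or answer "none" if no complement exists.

none

For every candidate y, either (1,1) ∨ y ≠ (1,2) or (1,1) ∧ y ≠ (0,0); no complement exists.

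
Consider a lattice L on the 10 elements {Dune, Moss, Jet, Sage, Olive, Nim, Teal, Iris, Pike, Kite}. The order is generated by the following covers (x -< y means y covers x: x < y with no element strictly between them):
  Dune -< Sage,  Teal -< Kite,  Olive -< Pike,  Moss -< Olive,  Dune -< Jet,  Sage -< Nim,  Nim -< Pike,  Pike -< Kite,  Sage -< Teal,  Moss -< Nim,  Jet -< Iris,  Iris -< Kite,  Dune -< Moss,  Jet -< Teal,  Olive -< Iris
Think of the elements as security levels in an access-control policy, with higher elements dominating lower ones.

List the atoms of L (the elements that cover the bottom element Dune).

Jet, Moss, Sage

The atoms are exactly the elements that cover Dune: Jet, Moss, Sage.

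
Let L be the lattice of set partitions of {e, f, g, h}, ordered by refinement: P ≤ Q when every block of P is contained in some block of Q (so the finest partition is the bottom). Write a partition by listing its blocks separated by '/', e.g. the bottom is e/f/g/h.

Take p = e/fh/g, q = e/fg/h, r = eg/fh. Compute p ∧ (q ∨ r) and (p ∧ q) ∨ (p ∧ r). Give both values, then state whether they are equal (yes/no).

q ∨ r = efgh, so p ∧ (q ∨ r) = e/fh/g ∧ efgh = e/fh/g.
p ∧ q = e/f/g/h and p ∧ r = e/fh/g, so (p ∧ q) ∨ (p ∧ r) = e/f/g/h ∨ e/fh/g = e/fh/g.
Equal: yes.

e/fh/g; e/fh/g; yes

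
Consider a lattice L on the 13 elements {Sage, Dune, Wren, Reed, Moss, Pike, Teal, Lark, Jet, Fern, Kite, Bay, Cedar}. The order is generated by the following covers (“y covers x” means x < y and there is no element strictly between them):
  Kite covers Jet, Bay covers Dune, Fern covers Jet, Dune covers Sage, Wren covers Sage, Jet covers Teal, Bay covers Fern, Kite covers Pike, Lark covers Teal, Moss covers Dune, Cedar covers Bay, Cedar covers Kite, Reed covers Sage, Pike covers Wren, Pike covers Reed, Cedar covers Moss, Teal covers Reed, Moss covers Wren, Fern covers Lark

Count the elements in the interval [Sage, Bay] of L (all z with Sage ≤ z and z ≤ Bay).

8

The interval [Sage, Bay] = {Bay, Dune, Fern, Jet, Lark, Reed, Sage, Teal}, which has 8 elements.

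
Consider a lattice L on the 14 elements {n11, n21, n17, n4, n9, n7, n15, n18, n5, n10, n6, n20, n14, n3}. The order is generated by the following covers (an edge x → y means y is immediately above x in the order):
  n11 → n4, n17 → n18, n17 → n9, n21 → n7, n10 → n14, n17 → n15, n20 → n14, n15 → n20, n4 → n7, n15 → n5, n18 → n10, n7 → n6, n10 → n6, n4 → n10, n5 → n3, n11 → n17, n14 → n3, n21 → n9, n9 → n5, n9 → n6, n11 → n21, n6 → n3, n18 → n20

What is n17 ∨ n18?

n18

Common upper bounds of {n17, n18}: n10, n14, n18, n20, n3, n6.
The least among these is n18.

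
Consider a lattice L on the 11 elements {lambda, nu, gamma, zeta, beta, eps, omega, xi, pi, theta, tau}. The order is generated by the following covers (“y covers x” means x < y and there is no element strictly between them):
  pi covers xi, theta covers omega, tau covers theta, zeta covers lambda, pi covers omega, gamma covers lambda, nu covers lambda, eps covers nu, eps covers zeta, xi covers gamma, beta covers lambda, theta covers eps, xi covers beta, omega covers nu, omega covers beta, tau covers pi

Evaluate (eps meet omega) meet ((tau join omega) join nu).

eps ∧ omega = nu
tau ∨ omega = tau
tau ∨ nu = tau
nu ∧ tau = nu

nu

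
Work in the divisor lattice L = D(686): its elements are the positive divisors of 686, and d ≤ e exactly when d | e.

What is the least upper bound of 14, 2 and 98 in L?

98

In the divisibility order, the join is the least common multiple: lcm(14, 2, 98) = 98.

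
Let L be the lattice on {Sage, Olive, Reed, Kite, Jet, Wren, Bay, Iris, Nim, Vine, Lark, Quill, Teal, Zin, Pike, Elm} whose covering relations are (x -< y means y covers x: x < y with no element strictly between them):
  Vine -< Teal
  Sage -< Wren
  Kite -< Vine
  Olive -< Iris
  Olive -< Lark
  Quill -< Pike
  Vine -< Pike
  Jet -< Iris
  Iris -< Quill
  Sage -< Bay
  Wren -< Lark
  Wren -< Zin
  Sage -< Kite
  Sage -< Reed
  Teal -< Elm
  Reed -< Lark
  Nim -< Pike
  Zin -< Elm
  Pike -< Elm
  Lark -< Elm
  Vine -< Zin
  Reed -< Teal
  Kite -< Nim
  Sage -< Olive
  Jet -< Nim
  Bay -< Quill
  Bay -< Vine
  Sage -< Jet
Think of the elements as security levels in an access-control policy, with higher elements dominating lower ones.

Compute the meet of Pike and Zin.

Common lower bounds of {Pike, Zin}: Bay, Kite, Sage, Vine.
The greatest among these is Vine.

Vine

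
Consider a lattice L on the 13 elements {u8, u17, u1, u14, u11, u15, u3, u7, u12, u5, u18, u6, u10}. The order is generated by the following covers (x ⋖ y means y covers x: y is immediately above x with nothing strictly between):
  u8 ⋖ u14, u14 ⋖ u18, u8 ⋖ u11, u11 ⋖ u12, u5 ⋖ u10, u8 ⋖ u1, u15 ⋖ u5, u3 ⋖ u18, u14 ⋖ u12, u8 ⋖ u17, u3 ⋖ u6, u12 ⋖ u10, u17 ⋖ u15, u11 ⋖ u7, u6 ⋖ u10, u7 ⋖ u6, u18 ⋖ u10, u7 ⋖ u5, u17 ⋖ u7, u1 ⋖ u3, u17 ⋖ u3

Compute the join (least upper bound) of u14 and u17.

Common upper bounds of {u14, u17}: u10, u18.
The least among these is u18.

u18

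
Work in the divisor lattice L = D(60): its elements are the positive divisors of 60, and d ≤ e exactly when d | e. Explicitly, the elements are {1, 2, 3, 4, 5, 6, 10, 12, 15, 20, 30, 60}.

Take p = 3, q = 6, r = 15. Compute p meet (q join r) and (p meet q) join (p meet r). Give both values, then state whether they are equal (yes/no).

3; 3; yes

q join r = 30, so p meet (q join r) = 3 meet 30 = 3.
p meet q = 3 and p meet r = 3, so (p meet q) join (p meet r) = 3 join 3 = 3.
Equal: yes.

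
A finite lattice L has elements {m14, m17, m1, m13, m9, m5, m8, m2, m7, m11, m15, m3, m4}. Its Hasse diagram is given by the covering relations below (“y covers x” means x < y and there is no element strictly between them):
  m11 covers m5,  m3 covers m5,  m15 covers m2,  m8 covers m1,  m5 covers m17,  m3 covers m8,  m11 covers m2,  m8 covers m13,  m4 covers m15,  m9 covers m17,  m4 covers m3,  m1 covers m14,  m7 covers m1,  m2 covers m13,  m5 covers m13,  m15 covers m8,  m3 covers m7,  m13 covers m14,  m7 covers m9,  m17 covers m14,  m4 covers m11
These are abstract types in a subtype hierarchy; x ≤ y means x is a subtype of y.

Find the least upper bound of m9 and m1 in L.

m7

Common upper bounds of {m9, m1}: m3, m4, m7.
The least among these is m7.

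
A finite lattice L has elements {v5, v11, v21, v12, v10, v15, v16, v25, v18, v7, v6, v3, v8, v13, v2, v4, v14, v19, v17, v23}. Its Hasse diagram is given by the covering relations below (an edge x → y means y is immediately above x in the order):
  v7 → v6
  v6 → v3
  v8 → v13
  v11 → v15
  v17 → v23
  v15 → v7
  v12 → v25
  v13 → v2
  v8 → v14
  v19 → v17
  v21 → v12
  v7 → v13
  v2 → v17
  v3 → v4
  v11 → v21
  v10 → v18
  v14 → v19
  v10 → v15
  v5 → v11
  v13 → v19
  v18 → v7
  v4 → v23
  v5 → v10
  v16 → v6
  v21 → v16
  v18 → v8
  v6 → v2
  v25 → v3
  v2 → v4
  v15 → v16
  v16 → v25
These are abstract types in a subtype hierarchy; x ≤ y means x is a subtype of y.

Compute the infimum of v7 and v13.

v7

Common lower bounds of {v7, v13}: v10, v11, v15, v18, v5, v7.
The greatest among these is v7.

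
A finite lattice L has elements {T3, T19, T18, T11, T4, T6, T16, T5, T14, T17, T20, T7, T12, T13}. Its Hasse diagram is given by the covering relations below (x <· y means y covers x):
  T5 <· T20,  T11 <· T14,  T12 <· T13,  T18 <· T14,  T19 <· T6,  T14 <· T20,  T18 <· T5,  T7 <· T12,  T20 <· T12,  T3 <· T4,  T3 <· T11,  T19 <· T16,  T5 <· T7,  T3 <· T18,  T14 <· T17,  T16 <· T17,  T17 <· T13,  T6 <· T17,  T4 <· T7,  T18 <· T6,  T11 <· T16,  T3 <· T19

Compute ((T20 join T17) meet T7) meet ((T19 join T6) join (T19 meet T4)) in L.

T20 ∨ T17 = T13
T13 ∧ T7 = T7
T19 ∨ T6 = T6
T19 ∧ T4 = T3
T6 ∨ T3 = T6
T7 ∧ T6 = T18

T18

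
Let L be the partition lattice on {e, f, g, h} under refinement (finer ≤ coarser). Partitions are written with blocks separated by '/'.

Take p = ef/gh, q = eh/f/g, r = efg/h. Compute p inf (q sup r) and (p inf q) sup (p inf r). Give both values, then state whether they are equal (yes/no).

ef/gh; ef/g/h; no

q sup r = efgh, so p inf (q sup r) = ef/gh inf efgh = ef/gh.
p inf q = e/f/g/h and p inf r = ef/g/h, so (p inf q) sup (p inf r) = e/f/g/h sup ef/g/h = ef/g/h.
Equal: no.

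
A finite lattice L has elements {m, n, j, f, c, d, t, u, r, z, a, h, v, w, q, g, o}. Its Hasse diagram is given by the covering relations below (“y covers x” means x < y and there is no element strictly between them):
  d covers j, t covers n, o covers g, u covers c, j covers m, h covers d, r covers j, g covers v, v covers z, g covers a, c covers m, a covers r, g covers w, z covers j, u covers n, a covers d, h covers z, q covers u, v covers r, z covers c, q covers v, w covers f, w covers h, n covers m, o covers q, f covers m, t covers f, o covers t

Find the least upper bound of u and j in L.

q

Common upper bounds of {u, j}: o, q.
The least among these is q.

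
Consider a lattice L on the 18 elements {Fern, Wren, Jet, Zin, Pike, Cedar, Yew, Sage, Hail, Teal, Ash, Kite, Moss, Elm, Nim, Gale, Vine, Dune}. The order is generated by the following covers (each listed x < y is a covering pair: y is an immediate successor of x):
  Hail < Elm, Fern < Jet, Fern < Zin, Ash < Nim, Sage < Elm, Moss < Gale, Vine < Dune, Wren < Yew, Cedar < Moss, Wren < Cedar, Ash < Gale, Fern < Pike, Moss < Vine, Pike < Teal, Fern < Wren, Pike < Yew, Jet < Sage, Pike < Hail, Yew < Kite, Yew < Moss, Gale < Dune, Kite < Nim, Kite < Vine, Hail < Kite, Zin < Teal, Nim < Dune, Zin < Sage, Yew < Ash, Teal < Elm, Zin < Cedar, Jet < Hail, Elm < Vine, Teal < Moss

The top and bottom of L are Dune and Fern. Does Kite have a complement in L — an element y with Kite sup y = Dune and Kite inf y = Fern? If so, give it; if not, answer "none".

For every candidate y, either Kite ∨ y ≠ Dune or Kite ∧ y ≠ Fern; no complement exists.

none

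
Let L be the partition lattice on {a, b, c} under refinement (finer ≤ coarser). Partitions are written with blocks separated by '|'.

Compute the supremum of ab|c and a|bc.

abc

Common upper bounds of {ab|c, a|bc}: abc.
The least among these is abc.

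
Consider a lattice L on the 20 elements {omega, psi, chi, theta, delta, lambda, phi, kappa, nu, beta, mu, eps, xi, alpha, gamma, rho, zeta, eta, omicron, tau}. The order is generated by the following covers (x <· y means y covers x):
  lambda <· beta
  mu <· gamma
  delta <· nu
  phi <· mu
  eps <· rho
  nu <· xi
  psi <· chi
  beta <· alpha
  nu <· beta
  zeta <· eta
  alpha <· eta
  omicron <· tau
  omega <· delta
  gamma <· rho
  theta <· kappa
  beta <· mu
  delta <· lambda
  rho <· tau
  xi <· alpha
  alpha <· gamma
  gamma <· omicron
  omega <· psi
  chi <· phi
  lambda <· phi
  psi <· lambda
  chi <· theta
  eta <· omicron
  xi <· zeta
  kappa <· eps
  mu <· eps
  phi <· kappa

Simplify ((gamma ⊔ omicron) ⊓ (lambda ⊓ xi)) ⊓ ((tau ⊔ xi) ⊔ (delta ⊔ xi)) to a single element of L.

gamma ∨ omicron = omicron
lambda ∧ xi = delta
omicron ∧ delta = delta
tau ∨ xi = tau
delta ∨ xi = xi
tau ∨ xi = tau
delta ∧ tau = delta

delta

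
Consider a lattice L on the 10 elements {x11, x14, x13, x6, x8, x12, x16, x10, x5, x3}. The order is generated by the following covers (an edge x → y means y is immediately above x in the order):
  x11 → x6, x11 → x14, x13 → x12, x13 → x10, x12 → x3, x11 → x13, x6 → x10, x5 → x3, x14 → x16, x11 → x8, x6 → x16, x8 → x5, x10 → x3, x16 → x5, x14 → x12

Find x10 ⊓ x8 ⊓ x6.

x11

Common lower bounds of {x10, x8, x6}: x11.
The greatest among these is x11.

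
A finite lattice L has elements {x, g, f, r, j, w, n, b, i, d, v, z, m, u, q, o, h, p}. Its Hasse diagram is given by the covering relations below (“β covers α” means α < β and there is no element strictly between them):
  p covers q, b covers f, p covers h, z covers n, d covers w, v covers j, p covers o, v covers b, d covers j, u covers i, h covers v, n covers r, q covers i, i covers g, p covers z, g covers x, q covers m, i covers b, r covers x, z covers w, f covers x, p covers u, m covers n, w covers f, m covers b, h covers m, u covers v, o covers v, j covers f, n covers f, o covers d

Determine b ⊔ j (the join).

v

Common upper bounds of {b, j}: h, o, p, u, v.
The least among these is v.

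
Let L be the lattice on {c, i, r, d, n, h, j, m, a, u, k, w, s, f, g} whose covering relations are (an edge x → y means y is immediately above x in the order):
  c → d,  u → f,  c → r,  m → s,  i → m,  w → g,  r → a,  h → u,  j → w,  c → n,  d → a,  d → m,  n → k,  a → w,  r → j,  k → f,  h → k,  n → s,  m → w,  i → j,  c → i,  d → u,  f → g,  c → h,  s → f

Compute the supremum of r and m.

w

Common upper bounds of {r, m}: g, w.
The least among these is w.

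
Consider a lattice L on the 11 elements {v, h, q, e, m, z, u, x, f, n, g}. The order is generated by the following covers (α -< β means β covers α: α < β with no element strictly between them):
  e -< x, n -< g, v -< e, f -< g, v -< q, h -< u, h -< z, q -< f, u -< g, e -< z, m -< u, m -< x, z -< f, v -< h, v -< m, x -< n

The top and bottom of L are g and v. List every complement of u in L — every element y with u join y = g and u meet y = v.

Need y with u ∨ y = g and u ∧ y = v.
Checking each element gives: e, q.

e, q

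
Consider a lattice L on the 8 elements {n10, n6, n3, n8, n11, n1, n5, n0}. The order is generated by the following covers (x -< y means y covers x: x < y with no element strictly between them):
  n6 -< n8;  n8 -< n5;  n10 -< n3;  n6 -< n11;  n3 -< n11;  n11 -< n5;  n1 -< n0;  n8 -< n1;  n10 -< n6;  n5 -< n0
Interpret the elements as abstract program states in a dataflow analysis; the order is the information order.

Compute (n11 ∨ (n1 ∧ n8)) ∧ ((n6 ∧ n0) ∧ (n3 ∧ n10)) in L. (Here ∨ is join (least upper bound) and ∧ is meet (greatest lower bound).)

n1 ∧ n8 = n8
n11 ∨ n8 = n5
n6 ∧ n0 = n6
n3 ∧ n10 = n10
n6 ∧ n10 = n10
n5 ∧ n10 = n10

n10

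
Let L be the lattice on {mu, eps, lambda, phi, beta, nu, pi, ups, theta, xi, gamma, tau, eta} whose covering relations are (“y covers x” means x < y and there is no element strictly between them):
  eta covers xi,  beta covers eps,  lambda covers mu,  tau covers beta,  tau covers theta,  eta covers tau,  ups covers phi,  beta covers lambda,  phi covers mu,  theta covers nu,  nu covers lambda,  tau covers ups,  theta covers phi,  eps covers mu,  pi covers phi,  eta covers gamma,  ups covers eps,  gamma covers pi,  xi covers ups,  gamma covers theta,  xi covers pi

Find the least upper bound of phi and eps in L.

ups

Common upper bounds of {phi, eps}: eta, tau, ups, xi.
The least among these is ups.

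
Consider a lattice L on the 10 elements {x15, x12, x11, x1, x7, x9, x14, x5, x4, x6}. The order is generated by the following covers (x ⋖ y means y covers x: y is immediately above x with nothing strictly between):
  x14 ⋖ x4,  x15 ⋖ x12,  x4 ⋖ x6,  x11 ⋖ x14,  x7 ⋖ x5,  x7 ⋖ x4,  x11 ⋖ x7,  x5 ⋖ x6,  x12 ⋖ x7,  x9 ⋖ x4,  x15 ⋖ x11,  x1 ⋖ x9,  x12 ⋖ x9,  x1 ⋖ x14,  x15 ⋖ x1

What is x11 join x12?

Common upper bounds of {x11, x12}: x4, x5, x6, x7.
The least among these is x7.

x7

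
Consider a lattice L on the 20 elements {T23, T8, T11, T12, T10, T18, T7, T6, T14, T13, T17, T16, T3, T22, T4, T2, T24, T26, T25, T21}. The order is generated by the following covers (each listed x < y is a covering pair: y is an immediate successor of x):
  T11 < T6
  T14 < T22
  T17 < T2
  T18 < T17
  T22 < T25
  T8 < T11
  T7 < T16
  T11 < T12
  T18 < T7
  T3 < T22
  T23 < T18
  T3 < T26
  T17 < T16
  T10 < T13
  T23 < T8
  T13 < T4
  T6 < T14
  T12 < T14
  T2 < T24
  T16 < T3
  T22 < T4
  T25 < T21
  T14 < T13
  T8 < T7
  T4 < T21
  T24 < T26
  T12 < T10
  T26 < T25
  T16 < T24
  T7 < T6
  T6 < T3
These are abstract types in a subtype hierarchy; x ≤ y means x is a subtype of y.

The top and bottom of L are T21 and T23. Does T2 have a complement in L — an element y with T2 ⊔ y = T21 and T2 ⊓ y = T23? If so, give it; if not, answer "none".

Need y with T2 ∨ y = T21 and T2 ∧ y = T23.
Checking each element gives: T10.

T10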